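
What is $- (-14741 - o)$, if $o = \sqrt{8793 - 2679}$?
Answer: $14741 + \sqrt{6114} \approx 14819.0$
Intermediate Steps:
$o = \sqrt{6114} \approx 78.192$
$- (-14741 - o) = - (-14741 - \sqrt{6114}) = 14741 + \sqrt{6114}$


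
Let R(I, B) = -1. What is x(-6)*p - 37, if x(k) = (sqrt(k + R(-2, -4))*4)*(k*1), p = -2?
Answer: -37 + 48*I*sqrt(7) ≈ -37.0 + 127.0*I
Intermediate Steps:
x(k) = 4*k*sqrt(-1 + k) (x(k) = (sqrt(k - 1)*4)*(k*1) = (sqrt(-1 + k)*4)*k = (4*sqrt(-1 + k))*k = 4*k*sqrt(-1 + k))
x(-6)*p - 37 = (4*(-6)*sqrt(-1 - 6))*(-2) - 37 = (4*(-6)*sqrt(-7))*(-2) - 37 = (4*(-6)*(I*sqrt(7)))*(-2) - 37 = -24*I*sqrt(7)*(-2) - 37 = 48*I*sqrt(7) - 37 = -37 + 48*I*sqrt(7)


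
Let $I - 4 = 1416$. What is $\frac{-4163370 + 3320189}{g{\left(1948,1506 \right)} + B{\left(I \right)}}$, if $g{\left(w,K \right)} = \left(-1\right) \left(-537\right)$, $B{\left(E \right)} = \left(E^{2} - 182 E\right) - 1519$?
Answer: $- \frac{843181}{1756978} \approx -0.4799$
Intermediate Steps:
$I = 1420$ ($I = 4 + 1416 = 1420$)
$B{\left(E \right)} = -1519 + E^{2} - 182 E$
$g{\left(w,K \right)} = 537$
$\frac{-4163370 + 3320189}{g{\left(1948,1506 \right)} + B{\left(I \right)}} = \frac{-4163370 + 3320189}{537 - \left(259959 - 2016400\right)} = - \frac{843181}{537 - -1756441} = - \frac{843181}{537 + 1756441} = - \frac{843181}{1756978}$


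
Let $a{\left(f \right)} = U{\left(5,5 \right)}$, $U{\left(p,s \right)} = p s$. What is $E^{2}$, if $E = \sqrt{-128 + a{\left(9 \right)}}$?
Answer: $-103$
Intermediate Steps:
$a{\left(f \right)} = 25$ ($a{\left(f \right)} = 5 \cdot 5 = 25$)
$E = i \sqrt{103}$ ($E = \sqrt{-128 + 25} = \sqrt{-103} = i \sqrt{103} \approx 10.149 i$)
$E^{2} = \left(i \sqrt{103}\right)^{2} = -103$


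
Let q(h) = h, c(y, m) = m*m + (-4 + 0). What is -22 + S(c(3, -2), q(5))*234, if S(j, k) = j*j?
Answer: -22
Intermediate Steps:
c(y, m) = -4 + m² (c(y, m) = m² - 4 = -4 + m²)
S(j, k) = j²
-22 + S(c(3, -2), q(5))*234 = -22 + (-4 + (-2)²)²*234 = -22 + (-4 + 4)²*234 = -22 + 0²*234 = -22 + 0*234 = -22 + 0 = -22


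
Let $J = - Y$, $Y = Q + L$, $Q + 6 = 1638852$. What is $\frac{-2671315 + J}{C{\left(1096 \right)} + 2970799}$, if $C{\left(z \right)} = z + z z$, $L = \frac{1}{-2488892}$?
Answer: $- \frac{10727525231611}{10386422583012} \approx -1.0328$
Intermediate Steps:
$L = - \frac{1}{2488892} \approx -4.0179 \cdot 10^{-7}$
$Q = 1638846$ ($Q = -6 + 1638852 = 1638846$)
$Y = \frac{4078910698631}{2488892}$ ($Y = 1638846 - \frac{1}{2488892} = \frac{4078910698631}{2488892} \approx 1.6388 \cdot 10^{6}$)
$J = - \frac{4078910698631}{2488892}$ ($J = \left(-1\right) \frac{4078910698631}{2488892} = - \frac{4078910698631}{2488892} \approx -1.6388 \cdot 10^{6}$)
$C{\left(z \right)} = z + z^{2}$
$\frac{-2671315 + J}{C{\left(1096 \right)} + 2970799} = \frac{-2671315 - \frac{4078910698631}{2488892}}{1096 \left(1 + 1096\right) + 2970799} = - \frac{10727525231611}{2488892 \left(1096 \cdot 1097 + 2970799\right)} = - \frac{10727525231611}{2488892 \left(1202312 + 2970799\right)} = - \frac{10727525231611}{2488892 \cdot 4173111} = \left(- \frac{10727525231611}{2488892}\right) \frac{1}{4173111} = - \frac{10727525231611}{10386422583012}$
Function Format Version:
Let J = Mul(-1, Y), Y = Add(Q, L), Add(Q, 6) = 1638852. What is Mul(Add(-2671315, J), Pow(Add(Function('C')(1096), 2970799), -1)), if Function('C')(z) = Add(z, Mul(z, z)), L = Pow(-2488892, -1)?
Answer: Rational(-10727525231611, 10386422583012) ≈ -1.0328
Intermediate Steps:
L = Rational(-1, 2488892) ≈ -4.0179e-7
Q = 1638846 (Q = Add(-6, 1638852) = 1638846)
Y = Rational(4078910698631, 2488892) (Y = Add(1638846, Rational(-1, 2488892)) = Rational(4078910698631, 2488892) ≈ 1.6388e+6)
J = Rational(-4078910698631, 2488892) (J = Mul(-1, Rational(4078910698631, 2488892)) = Rational(-4078910698631, 2488892) ≈ -1.6388e+6)
Function('C')(z) = Add(z, Pow(z, 2))
Mul(Add(-2671315, J), Pow(Add(Function('C')(1096), 2970799), -1)) = Mul(Add(-2671315, Rational(-4078910698631, 2488892)), Pow(Add(Mul(1096, Add(1, 1096)), 2970799), -1)) = Mul(Rational(-10727525231611, 2488892), Pow(Add(Mul(1096, 1097), 2970799), -1)) = Mul(Rational(-10727525231611, 2488892), Pow(Add(1202312, 2970799), -1)) = Mul(Rational(-10727525231611, 2488892), Pow(4173111, -1)) = Mul(Rational(-10727525231611, 2488892), Rational(1, 4173111)) = Rational(-10727525231611, 10386422583012)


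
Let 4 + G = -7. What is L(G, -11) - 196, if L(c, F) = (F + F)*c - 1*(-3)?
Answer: 49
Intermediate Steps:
G = -11 (G = -4 - 7 = -11)
L(c, F) = 3 + 2*F*c (L(c, F) = (2*F)*c + 3 = 2*F*c + 3 = 3 + 2*F*c)
L(G, -11) - 196 = (3 + 2*(-11)*(-11)) - 196 = (3 + 242) - 196 = 245 - 196 = 49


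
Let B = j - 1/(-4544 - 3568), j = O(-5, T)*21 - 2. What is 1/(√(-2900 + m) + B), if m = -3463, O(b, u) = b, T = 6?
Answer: -7041078096/1172108801761 - 197413632*I*√707/1172108801761 ≈ -0.0060072 - 0.0044784*I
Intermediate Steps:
j = -107 (j = -5*21 - 2 = -105 - 2 = -107)
B = -867983/8112 (B = -107 - 1/(-4544 - 3568) = -107 - 1/(-8112) = -107 - 1*(-1/8112) = -107 + 1/8112 = -867983/8112 ≈ -107.00)
1/(√(-2900 + m) + B) = 1/(√(-2900 - 3463) - 867983/8112) = 1/(√(-6363) - 867983/8112) = 1/(3*I*√707 - 867983/8112) = 1/(-867983/8112 + 3*I*√707)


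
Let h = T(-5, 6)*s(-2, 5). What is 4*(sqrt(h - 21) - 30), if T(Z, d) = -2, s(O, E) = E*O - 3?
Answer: -120 + 4*sqrt(5) ≈ -111.06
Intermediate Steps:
s(O, E) = -3 + E*O
h = 26 (h = -2*(-3 + 5*(-2)) = -2*(-3 - 10) = -2*(-13) = 26)
4*(sqrt(h - 21) - 30) = 4*(sqrt(26 - 21) - 30) = 4*(sqrt(5) - 30) = 4*(-30 + sqrt(5)) = -120 + 4*sqrt(5)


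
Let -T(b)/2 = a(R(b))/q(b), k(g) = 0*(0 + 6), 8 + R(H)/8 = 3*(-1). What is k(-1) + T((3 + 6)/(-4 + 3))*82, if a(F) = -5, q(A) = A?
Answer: -820/9 ≈ -91.111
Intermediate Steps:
R(H) = -88 (R(H) = -64 + 8*(3*(-1)) = -64 + 8*(-3) = -64 - 24 = -88)
k(g) = 0 (k(g) = 0*6 = 0)
T(b) = 10/b (T(b) = -(-10)/b = 10/b)
k(-1) + T((3 + 6)/(-4 + 3))*82 = 0 + (10/(((3 + 6)/(-4 + 3))))*82 = 0 + (10/((9/(-1))))*82 = 0 + (10/((9*(-1))))*82 = 0 + (10/(-9))*82 = 0 + (10*(-⅑))*82 = 0 - 10/9*82 = 0 - 820/9 = -820/9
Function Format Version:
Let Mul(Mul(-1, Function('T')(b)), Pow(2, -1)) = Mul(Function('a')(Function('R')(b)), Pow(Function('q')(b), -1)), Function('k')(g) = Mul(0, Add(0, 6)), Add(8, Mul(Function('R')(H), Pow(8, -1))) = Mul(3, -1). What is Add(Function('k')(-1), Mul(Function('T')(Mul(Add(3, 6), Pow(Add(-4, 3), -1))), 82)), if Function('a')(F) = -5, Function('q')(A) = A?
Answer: Rational(-820, 9) ≈ -91.111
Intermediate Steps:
Function('R')(H) = -88 (Function('R')(H) = Add(-64, Mul(8, Mul(3, -1))) = Add(-64, Mul(8, -3)) = Add(-64, -24) = -88)
Function('k')(g) = 0 (Function('k')(g) = Mul(0, 6) = 0)
Function('T')(b) = Mul(10, Pow(b, -1)) (Function('T')(b) = Mul(-2, Mul(-5, Pow(b, -1))) = Mul(10, Pow(b, -1)))
Add(Function('k')(-1), Mul(Function('T')(Mul(Add(3, 6), Pow(Add(-4, 3), -1))), 82)) = Add(0, Mul(Mul(10, Pow(Mul(Add(3, 6), Pow(Add(-4, 3), -1)), -1)), 82)) = Add(0, Mul(Mul(10, Pow(Mul(9, Pow(-1, -1)), -1)), 82)) = Add(0, Mul(Mul(10, Pow(Mul(9, -1), -1)), 82)) = Add(0, Mul(Mul(10, Pow(-9, -1)), 82)) = Add(0, Mul(Mul(10, Rational(-1, 9)), 82)) = Add(0, Mul(Rational(-10, 9), 82)) = Add(0, Rational(-820, 9)) = Rational(-820, 9)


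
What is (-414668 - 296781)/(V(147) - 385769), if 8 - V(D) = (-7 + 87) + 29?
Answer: 711449/385870 ≈ 1.8438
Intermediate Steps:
V(D) = -101 (V(D) = 8 - ((-7 + 87) + 29) = 8 - (80 + 29) = 8 - 1*109 = 8 - 109 = -101)
(-414668 - 296781)/(V(147) - 385769) = (-414668 - 296781)/(-101 - 385769) = -711449/(-385870) = -711449*(-1/385870) = 711449/385870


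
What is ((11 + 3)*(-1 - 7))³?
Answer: -1404928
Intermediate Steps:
((11 + 3)*(-1 - 7))³ = (14*(-8))³ = (-112)³ = -1404928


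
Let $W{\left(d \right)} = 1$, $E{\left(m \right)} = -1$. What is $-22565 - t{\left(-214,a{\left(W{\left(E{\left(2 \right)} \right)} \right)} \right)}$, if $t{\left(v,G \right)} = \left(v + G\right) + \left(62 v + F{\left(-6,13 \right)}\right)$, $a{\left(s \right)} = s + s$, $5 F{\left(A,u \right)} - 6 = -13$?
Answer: $- \frac{45418}{5} \approx -9083.6$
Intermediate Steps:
$F{\left(A,u \right)} = - \frac{7}{5}$ ($F{\left(A,u \right)} = \frac{6}{5} + \frac{1}{5} \left(-13\right) = \frac{6}{5} - \frac{13}{5} = - \frac{7}{5}$)
$a{\left(s \right)} = 2 s$
$t{\left(v,G \right)} = - \frac{7}{5} + G + 63 v$ ($t{\left(v,G \right)} = \left(v + G\right) + \left(62 v - \frac{7}{5}\right) = \left(G + v\right) + \left(- \frac{7}{5} + 62 v\right) = - \frac{7}{5} + G + 63 v$)
$-22565 - t{\left(-214,a{\left(W{\left(E{\left(2 \right)} \right)} \right)} \right)} = -22565 - \left(- \frac{7}{5} + 2 \cdot 1 + 63 \left(-214\right)\right) = -22565 - \left(- \frac{7}{5} + 2 - 13482\right) = -22565 - - \frac{67407}{5} = -22565 + \frac{67407}{5} = - \frac{45418}{5}$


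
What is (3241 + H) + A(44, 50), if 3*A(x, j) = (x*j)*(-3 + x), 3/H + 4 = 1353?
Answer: 134796136/4047 ≈ 33308.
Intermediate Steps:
H = 3/1349 (H = 3/(-4 + 1353) = 3/1349 ≈ 0.0022239)
A(x, j) = j*x*(-3 + x)/3 (A(x, j) = ((x*j)*(-3 + x))/3 = ((j*x)*(-3 + x))/3 = (j*x*(-3 + x))/3 = j*x*(-3 + x)/3)
(3241 + H) + A(44, 50) = (3241 + 3/1349) + (⅓)*50*44*(-3 + 44) = 4372112/1349 + (⅓)*50*44*41 = 4372112/1349 + 90200/3 = 134796136/4047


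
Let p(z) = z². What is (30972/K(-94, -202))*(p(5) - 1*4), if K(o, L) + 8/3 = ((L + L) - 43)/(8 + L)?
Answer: -378539784/211 ≈ -1.7940e+6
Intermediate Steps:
K(o, L) = -8/3 + (-43 + 2*L)/(8 + L) (K(o, L) = -8/3 + ((L + L) - 43)/(8 + L) = -8/3 + (2*L - 43)/(8 + L) = -8/3 + (-43 + 2*L)/(8 + L))
(30972/K(-94, -202))*(p(5) - 1*4) = (30972/(((-193 - 2*(-202))/(3*(8 - 202)))))*(5² - 1*4) = (30972/(((⅓)*(-193 + 404)/(-194))))*(25 - 4) = (30972/(((⅓)*(-1/194)*211)))*21 = (30972/(-211/582))*21 = (30972*(-582/211))*21 = -18025704/211*21 = -378539784/211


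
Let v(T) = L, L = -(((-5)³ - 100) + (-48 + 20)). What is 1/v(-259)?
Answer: 1/253 ≈ 0.0039526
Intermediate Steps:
L = 253 (L = -((-125 - 100) - 28) = -(-225 - 28) = -1*(-253) = 253)
v(T) = 253
1/v(-259) = 1/253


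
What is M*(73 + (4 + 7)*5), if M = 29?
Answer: 3712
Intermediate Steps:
M*(73 + (4 + 7)*5) = 29*(73 + (4 + 7)*5) = 29*(73 + 11*5) = 29*(73 + 55) = 29*128 = 3712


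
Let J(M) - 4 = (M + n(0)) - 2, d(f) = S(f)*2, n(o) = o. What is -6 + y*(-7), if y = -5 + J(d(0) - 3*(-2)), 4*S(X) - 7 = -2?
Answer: -89/2 ≈ -44.500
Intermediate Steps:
S(X) = 5/4 (S(X) = 7/4 + (¼)*(-2) = 7/4 - ½ = 5/4)
d(f) = 5/2 (d(f) = (5/4)*2 = 5/2)
J(M) = 2 + M (J(M) = 4 + ((M + 0) - 2) = 4 + (M - 2) = 4 + (-2 + M) = 2 + M)
y = 11/2 (y = -5 + (2 + (5/2 - 3*(-2))) = -5 + (2 + (5/2 + 6)) = -5 + (2 + 17/2) = -5 + 21/2 = 11/2 ≈ 5.5000)
-6 + y*(-7) = -6 + (11/2)*(-7) = -6 - 77/2 = -89/2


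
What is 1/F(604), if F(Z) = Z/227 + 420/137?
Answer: 31099/178088 ≈ 0.17463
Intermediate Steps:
F(Z) = 420/137 + Z/227 (F(Z) = Z*(1/227) + 420*(1/137) = Z/227 + 420/137 = 420/137 + Z/227)
1/F(604) = 1/(420/137 + (1/227)*604) = 1/(420/137 + 604/227) = 1/(178088/31099) = 31099/178088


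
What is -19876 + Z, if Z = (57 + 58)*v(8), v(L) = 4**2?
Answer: -18036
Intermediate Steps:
v(L) = 16
Z = 1840 (Z = (57 + 58)*16 = 115*16 = 1840)
-19876 + Z = -19876 + 1840 = -18036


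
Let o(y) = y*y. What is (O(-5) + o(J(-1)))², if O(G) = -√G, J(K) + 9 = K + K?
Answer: (121 - I*√5)² ≈ 14636.0 - 541.13*I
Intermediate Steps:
J(K) = -9 + 2*K (J(K) = -9 + (K + K) = -9 + 2*K)
o(y) = y²
(O(-5) + o(J(-1)))² = (-√(-5) + (-9 + 2*(-1))²)² = (-I*√5 + (-9 - 2)²)² = (-I*√5 + (-11)²)² = (-I*√5 + 121)² = (121 - I*√5)²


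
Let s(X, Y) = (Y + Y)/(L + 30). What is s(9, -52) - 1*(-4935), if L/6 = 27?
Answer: 118427/24 ≈ 4934.5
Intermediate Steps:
L = 162 (L = 6*27 = 162)
s(X, Y) = Y/96 (s(X, Y) = (Y + Y)/(162 + 30) = (2*Y)/192 = (2*Y)*(1/192) = Y/96)
s(9, -52) - 1*(-4935) = (1/96)*(-52) - 1*(-4935) = -13/24 + 4935 = 118427/24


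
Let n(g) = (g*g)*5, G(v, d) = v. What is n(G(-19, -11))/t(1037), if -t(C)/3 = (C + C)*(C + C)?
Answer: -1805/12904428 ≈ -0.00013987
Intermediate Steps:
t(C) = -12*C² (t(C) = -3*(C + C)*(C + C) = -3*2*C*2*C = -12*C²)
n(g) = 5*g² (n(g) = g²*5 = 5*g²)
n(G(-19, -11))/t(1037) = (5*(-19)²)/((-12*1037²)) = (5*361)/((-12*1075369)) = 1805/(-12904428) = 1805*(-1/12904428) = -1805/12904428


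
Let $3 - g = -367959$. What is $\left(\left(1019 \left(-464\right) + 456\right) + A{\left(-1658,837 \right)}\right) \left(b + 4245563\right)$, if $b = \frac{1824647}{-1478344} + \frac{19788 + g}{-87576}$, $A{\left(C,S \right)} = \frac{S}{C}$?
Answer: $- \frac{17936685001779844224068075}{8944043290448} \approx -2.0054 \cdot 10^{12}$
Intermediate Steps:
$g = 367962$ ($g = 3 - -367959 = 3 + 367959 = 367962$)
$b = - \frac{30542632153}{5394477256}$ ($b = \frac{1824647}{-1478344} + \frac{19788 + 367962}{-87576} = 1824647 \left(- \frac{1}{1478344}\right) + 387750 \left(- \frac{1}{87576}\right) = - \frac{1824647}{1478344} - \frac{64625}{14596} = - \frac{30542632153}{5394477256} \approx -5.6618$)
$\left(\left(1019 \left(-464\right) + 456\right) + A{\left(-1658,837 \right)}\right) \left(b + 4245563\right) = \left(\left(1019 \left(-464\right) + 456\right) + \frac{837}{-1658}\right) \left(- \frac{30542632153}{5394477256} + 4245563\right) = \left(\left(-472816 + 456\right) + 837 \left(- \frac{1}{1658}\right)\right) \frac{22902562499782975}{5394477256} = \left(-472360 - \frac{837}{1658}\right) \frac{22902562499782975}{5394477256} = \left(- \frac{783173717}{1658}\right) \frac{22902562499782975}{5394477256} = - \frac{17936685001779844224068075}{8944043290448}$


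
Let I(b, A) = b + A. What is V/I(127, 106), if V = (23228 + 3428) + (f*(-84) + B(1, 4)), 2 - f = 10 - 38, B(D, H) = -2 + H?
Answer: 24138/233 ≈ 103.60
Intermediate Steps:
f = 30 (f = 2 - (10 - 38) = 2 - 1*(-28) = 2 + 28 = 30)
I(b, A) = A + b
V = 24138 (V = (23228 + 3428) + (30*(-84) + (-2 + 4)) = 26656 + (-2520 + 2) = 26656 - 2518 = 24138)
V/I(127, 106) = 24138/(106 + 127) = 24138/233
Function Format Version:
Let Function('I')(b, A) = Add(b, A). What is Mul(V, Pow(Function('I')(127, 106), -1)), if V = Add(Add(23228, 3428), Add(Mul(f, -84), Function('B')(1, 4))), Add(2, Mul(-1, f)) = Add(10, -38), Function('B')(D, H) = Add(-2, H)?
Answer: Rational(24138, 233) ≈ 103.60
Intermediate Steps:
f = 30 (f = Add(2, Mul(-1, Add(10, -38))) = Add(2, Mul(-1, -28)) = Add(2, 28) = 30)
Function('I')(b, A) = Add(A, b)
V = 24138 (V = Add(Add(23228, 3428), Add(Mul(30, -84), Add(-2, 4))) = Add(26656, Add(-2520, 2)) = Add(26656, -2518) = 24138)
Mul(V, Pow(Function('I')(127, 106), -1)) = Mul(24138, Pow(Add(106, 127), -1)) = Mul(24138, Pow(233, -1)) = Mul(24138, Rational(1, 233)) = Rational(24138, 233)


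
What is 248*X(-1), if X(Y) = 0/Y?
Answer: 0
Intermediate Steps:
X(Y) = 0
248*X(-1) = 248*0 = 0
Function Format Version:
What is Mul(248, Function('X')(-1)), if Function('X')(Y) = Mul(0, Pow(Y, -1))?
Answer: 0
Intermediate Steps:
Function('X')(Y) = 0
Mul(248, Function('X')(-1)) = Mul(248, 0) = 0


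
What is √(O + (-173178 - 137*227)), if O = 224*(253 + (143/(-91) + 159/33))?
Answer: I*√17772205/11 ≈ 383.25*I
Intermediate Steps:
O = 631392/11 (O = 224*(253 + (143*(-1/91) + 159*(1/33))) = 224*(253 + (-11/7 + 53/11)) = 224*(253 + 250/77) = 224*(19731/77) = 631392/11 ≈ 57399.)
√(O + (-173178 - 137*227)) = √(631392/11 + (-173178 - 137*227)) = √(631392/11 + (-173178 - 1*31099)) = √(631392/11 + (-173178 - 31099)) = √(631392/11 - 204277) = √(-1615655/11) = I*√17772205/11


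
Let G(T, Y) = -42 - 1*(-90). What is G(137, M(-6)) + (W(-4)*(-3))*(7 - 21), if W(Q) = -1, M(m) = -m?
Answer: 6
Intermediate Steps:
G(T, Y) = 48 (G(T, Y) = -42 + 90 = 48)
G(137, M(-6)) + (W(-4)*(-3))*(7 - 21) = 48 + (-1*(-3))*(7 - 21) = 48 + 3*(-14) = 48 - 42 = 6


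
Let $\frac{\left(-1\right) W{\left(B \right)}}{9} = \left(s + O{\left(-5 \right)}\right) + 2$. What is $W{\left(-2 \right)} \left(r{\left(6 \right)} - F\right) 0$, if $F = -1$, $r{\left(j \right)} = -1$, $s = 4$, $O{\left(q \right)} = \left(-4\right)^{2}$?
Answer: $0$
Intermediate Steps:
$O{\left(q \right)} = 16$
$W{\left(B \right)} = -198$ ($W{\left(B \right)} = - 9 \left(\left(4 + 16\right) + 2\right) = - 9 \left(20 + 2\right) = \left(-9\right) 22 = -198$)
$W{\left(-2 \right)} \left(r{\left(6 \right)} - F\right) 0 = - 198 \left(-1 - -1\right) 0 = - 198 \left(-1 + 1\right) 0 = \left(-198\right) 0 \cdot 0 = 0 \cdot 0 = 0$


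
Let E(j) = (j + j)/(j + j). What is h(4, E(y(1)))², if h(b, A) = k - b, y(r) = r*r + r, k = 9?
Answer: 25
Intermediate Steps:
y(r) = r + r² (y(r) = r² + r = r + r²)
E(j) = 1 (E(j) = (2*j)/((2*j)) = (2*j)*(1/(2*j)) = 1)
h(b, A) = 9 - b
h(4, E(y(1)))² = (9 - 1*4)² = (9 - 4)² = 5² = 25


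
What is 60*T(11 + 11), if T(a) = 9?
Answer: 540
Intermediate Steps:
60*T(11 + 11) = 60*9 = 540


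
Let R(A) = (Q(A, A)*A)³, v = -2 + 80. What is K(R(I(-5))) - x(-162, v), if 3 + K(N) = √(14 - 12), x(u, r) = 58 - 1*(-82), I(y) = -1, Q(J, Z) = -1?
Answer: -143 + √2 ≈ -141.59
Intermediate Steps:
v = 78
x(u, r) = 140 (x(u, r) = 58 + 82 = 140)
R(A) = -A³ (R(A) = (-A)³ = -A³)
K(N) = -3 + √2 (K(N) = -3 + √(14 - 12) = -3 + √2)
K(R(I(-5))) - x(-162, v) = (-3 + √2) - 1*140 = (-3 + √2) - 140 = -143 + √2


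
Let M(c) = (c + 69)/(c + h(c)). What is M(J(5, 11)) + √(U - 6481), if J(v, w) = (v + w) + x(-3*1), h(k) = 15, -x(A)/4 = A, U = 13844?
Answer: 97/43 + √7363 ≈ 88.064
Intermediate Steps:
x(A) = -4*A
J(v, w) = 12 + v + w (J(v, w) = (v + w) - (-12) = (v + w) - 4*(-3) = (v + w) + 12 = 12 + v + w)
M(c) = (69 + c)/(15 + c) (M(c) = (c + 69)/(c + 15) = (69 + c)/(15 + c))
M(J(5, 11)) + √(U - 6481) = (69 + (12 + 5 + 11))/(15 + (12 + 5 + 11)) + √(13844 - 6481) = (69 + 28)/(15 + 28) + √7363 = 97/43 + √7363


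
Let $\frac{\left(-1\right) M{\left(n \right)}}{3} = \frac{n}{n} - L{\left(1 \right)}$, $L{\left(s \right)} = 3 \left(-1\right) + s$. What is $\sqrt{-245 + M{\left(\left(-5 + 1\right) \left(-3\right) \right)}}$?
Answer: $i \sqrt{254} \approx 15.937 i$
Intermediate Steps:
$L{\left(s \right)} = -3 + s$
$M{\left(n \right)} = -9$ ($M{\left(n \right)} = - 3 \left(\frac{n}{n} - \left(-3 + 1\right)\right) = - 3 \left(1 - -2\right) = - 3 \left(1 + 2\right) = \left(-3\right) 3 = -9$)
$\sqrt{-245 + M{\left(\left(-5 + 1\right) \left(-3\right) \right)}} = \sqrt{-245 - 9} = \sqrt{-254} = i \sqrt{254}$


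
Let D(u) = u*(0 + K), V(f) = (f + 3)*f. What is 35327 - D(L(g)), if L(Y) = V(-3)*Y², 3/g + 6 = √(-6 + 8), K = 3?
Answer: 35327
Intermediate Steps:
g = 3/(-6 + √2) (g = 3/(-6 + √(-6 + 8)) = 3/(-6 + √2) ≈ -0.65420)
V(f) = f*(3 + f) (V(f) = (3 + f)*f = f*(3 + f))
L(Y) = 0 (L(Y) = (-3*(3 - 3))*Y² = (-3*0)*Y² = 0*Y² = 0)
D(u) = 3*u (D(u) = u*(0 + 3) = u*3 = 3*u)
35327 - D(L(g)) = 35327 - 3*0 = 35327 - 1*0 = 35327 + 0 = 35327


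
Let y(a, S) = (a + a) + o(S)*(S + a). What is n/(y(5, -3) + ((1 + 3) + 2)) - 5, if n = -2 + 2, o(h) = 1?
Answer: -5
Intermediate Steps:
y(a, S) = S + 3*a (y(a, S) = (a + a) + 1*(S + a) = 2*a + (S + a) = S + 3*a)
n = 0
n/(y(5, -3) + ((1 + 3) + 2)) - 5 = 0/((-3 + 3*5) + ((1 + 3) + 2)) - 5 = 0/((-3 + 15) + (4 + 2)) - 5 = 0/(12 + 6) - 5 = 0/18 - 5 = 0*(1/18) - 5 = 0 - 5 = -5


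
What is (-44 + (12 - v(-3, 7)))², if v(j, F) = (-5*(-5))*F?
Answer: 42849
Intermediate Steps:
v(j, F) = 25*F
(-44 + (12 - v(-3, 7)))² = (-44 + (12 - 25*7))² = (-44 + (12 - 1*175))² = (-44 + (12 - 175))² = (-44 - 163)² = (-207)² = 42849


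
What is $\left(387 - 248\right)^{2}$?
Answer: $19321$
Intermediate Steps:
$\left(387 - 248\right)^{2} = 139^{2} = 19321$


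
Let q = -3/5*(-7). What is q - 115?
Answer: -554/5 ≈ -110.80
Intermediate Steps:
q = 21/5 (q = -3*⅕*(-7) = -⅗*(-7) = 21/5 ≈ 4.2000)
q - 115 = 21/5 - 115 = -554/5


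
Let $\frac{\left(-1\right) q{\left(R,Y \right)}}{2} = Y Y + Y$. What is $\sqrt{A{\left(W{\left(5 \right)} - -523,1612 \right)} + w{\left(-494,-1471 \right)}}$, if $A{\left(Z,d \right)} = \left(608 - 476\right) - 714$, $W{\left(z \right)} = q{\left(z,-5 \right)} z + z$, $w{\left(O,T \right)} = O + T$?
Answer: $3 i \sqrt{283} \approx 50.468 i$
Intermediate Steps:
$q{\left(R,Y \right)} = - 2 Y - 2 Y^{2}$ ($q{\left(R,Y \right)} = - 2 \left(Y Y + Y\right) = - 2 \left(Y^{2} + Y\right) = - 2 \left(Y + Y^{2}\right) = - 2 Y - 2 Y^{2}$)
$W{\left(z \right)} = - 39 z$ ($W{\left(z \right)} = \left(-2\right) \left(-5\right) \left(1 - 5\right) z + z = \left(-2\right) \left(-5\right) \left(-4\right) z + z = - 40 z + z = - 39 z$)
$A{\left(Z,d \right)} = -582$ ($A{\left(Z,d \right)} = 132 - 714 = -582$)
$\sqrt{A{\left(W{\left(5 \right)} - -523,1612 \right)} + w{\left(-494,-1471 \right)}} = \sqrt{-582 - 1965} = \sqrt{-2547} = 3 i \sqrt{283}$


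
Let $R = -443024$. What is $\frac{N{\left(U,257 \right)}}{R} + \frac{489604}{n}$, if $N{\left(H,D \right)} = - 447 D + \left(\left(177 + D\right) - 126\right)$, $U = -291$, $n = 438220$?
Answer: $\frac{66778406529}{48535494320} \approx 1.3759$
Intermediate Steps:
$N{\left(H,D \right)} = 51 - 446 D$ ($N{\left(H,D \right)} = - 447 D + \left(51 + D\right) = 51 - 446 D$)
$\frac{N{\left(U,257 \right)}}{R} + \frac{489604}{n} = \frac{51 - 114622}{-443024} + \frac{489604}{438220} = \left(51 - 114622\right) \left(- \frac{1}{443024}\right) + 489604 \cdot \frac{1}{438220} = \left(-114571\right) \left(- \frac{1}{443024}\right) + \frac{122401}{109555} = \frac{114571}{443024} + \frac{122401}{109555} = \frac{66778406529}{48535494320}$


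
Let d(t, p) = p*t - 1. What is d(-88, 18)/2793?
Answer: -1585/2793 ≈ -0.56749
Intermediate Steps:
d(t, p) = -1 + p*t
d(-88, 18)/2793 = (-1 + 18*(-88))/2793 = (-1 - 1584)*(1/2793) = -1585*1/2793 = -1585/2793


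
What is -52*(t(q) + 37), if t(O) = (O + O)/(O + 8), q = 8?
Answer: -1976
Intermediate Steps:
t(O) = 2*O/(8 + O) (t(O) = (2*O)/(8 + O) = 2*O/(8 + O))
-52*(t(q) + 37) = -52*(2*8/(8 + 8) + 37) = -52*(2*8/16 + 37) = -52*(2*8*(1/16) + 37) = -52*(1 + 37) = -52*38 = -1976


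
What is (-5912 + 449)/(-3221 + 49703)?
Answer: -1821/15494 ≈ -0.11753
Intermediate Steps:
(-5912 + 449)/(-3221 + 49703) = -5463/46482 = -5463*1/46482 = -1821/15494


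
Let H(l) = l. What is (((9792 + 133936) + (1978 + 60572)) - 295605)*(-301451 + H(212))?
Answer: 26908776153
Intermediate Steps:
(((9792 + 133936) + (1978 + 60572)) - 295605)*(-301451 + H(212)) = (((9792 + 133936) + (1978 + 60572)) - 295605)*(-301451 + 212) = ((143728 + 62550) - 295605)*(-301239) = (206278 - 295605)*(-301239) = -89327*(-301239) = 26908776153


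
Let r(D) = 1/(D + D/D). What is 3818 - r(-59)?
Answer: 221445/58 ≈ 3818.0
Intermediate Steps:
r(D) = 1/(1 + D) (r(D) = 1/(D + 1) = 1/(1 + D))
3818 - r(-59) = 3818 - 1/(1 - 59) = 3818 - 1/(-58) = 3818 - 1*(-1/58) = 3818 + 1/58 = 221445/58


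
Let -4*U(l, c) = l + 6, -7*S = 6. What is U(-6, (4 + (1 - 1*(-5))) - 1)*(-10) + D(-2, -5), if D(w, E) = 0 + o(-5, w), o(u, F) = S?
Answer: -6/7 ≈ -0.85714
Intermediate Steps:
S = -6/7 (S = -⅐*6 = -6/7 ≈ -0.85714)
o(u, F) = -6/7
U(l, c) = -3/2 - l/4 (U(l, c) = -(l + 6)/4 = -(6 + l)/4 = -3/2 - l/4)
D(w, E) = -6/7 (D(w, E) = 0 - 6/7 = -6/7)
U(-6, (4 + (1 - 1*(-5))) - 1)*(-10) + D(-2, -5) = (-3/2 - ¼*(-6))*(-10) - 6/7 = (-3/2 + 3/2)*(-10) - 6/7 = 0*(-10) - 6/7 = 0 - 6/7 = -6/7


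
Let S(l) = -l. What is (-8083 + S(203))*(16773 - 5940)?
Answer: -89762238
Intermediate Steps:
(-8083 + S(203))*(16773 - 5940) = (-8083 - 1*203)*(16773 - 5940) = (-8083 - 203)*10833 = -8286*10833 = -89762238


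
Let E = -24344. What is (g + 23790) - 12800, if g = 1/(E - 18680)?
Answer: 472833759/43024 ≈ 10990.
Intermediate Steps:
g = -1/43024 (g = 1/(-24344 - 18680) = 1/(-43024) = -1/43024 ≈ -2.3243e-5)
(g + 23790) - 12800 = (-1/43024 + 23790) - 12800 = 1023540959/43024 - 12800 = 472833759/43024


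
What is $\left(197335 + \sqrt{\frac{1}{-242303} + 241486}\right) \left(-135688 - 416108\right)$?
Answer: $-108888663660 - \frac{551796 \sqrt{14177822679217871}}{242303} \approx -1.0916 \cdot 10^{11}$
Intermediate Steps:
$\left(197335 + \sqrt{\frac{1}{-242303} + 241486}\right) \left(-135688 - 416108\right) = \left(197335 + \sqrt{- \frac{1}{242303} + 241486}\right) \left(-551796\right) = \left(197335 + \sqrt{\frac{58512782257}{242303}}\right) \left(-551796\right) = \left(197335 + \frac{\sqrt{14177822679217871}}{242303}\right) \left(-551796\right) = -108888663660 - \frac{551796 \sqrt{14177822679217871}}{242303}$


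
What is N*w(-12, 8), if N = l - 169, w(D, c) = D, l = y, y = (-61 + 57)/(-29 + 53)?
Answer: 2030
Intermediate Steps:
y = -⅙ (y = -4/24 = -4*1/24 = -⅙ ≈ -0.16667)
l = -⅙ ≈ -0.16667
N = -1015/6 (N = -⅙ - 169 = -1015/6 ≈ -169.17)
N*w(-12, 8) = -1015/6*(-12) = 2030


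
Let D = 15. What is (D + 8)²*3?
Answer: 1587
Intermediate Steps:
(D + 8)²*3 = (15 + 8)²*3 = 23²*3 = 529*3 = 1587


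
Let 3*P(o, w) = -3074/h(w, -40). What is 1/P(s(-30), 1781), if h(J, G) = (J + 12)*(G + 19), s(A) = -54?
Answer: 112959/3074 ≈ 36.747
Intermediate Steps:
h(J, G) = (12 + J)*(19 + G)
P(o, w) = -3074/(3*(-252 - 21*w)) (P(o, w) = (-3074/(228 + 12*(-40) + 19*w - 40*w))/3 = (-3074/(228 - 480 + 19*w - 40*w))/3 = (-3074/(-252 - 21*w))/3 = -3074/(3*(-252 - 21*w)))
1/P(s(-30), 1781) = 1/(3074/(63*(12 + 1781))) = 1/((3074/63)/1793) = 1/((3074/63)*(1/1793)) = 1/(3074/112959) = 112959/3074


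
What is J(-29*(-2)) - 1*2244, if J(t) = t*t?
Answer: 1120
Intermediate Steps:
J(t) = t²
J(-29*(-2)) - 1*2244 = (-29*(-2))² - 1*2244 = 58² - 2244 = 3364 - 2244 = 1120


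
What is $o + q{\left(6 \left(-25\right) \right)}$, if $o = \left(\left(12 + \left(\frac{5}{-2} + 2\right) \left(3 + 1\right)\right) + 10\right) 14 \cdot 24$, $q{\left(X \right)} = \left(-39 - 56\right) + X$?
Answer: $6475$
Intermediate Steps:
$q{\left(X \right)} = -95 + X$
$o = 6720$ ($o = \left(\left(12 + \left(5 \left(- \frac{1}{2}\right) + 2\right) 4\right) + 10\right) 14 \cdot 24 = \left(\left(12 + \left(- \frac{5}{2} + 2\right) 4\right) + 10\right) 14 \cdot 24 = \left(\left(12 - 2\right) + 10\right) 14 \cdot 24 = \left(10 + 10\right) 14 \cdot 24 = 20 \cdot 14 \cdot 24 = 280 \cdot 24 = 6720$)
$o + q{\left(6 \left(-25\right) \right)} = 6720 + \left(-95 + 6 \left(-25\right)\right) = 6720 - 245 = 6475$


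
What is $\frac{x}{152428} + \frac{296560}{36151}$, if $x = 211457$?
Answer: $\frac{52848429687}{5510424628} \approx 9.5906$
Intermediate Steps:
$\frac{x}{152428} + \frac{296560}{36151} = \frac{211457}{152428} + \frac{296560}{36151} = \frac{52848429687}{5510424628}$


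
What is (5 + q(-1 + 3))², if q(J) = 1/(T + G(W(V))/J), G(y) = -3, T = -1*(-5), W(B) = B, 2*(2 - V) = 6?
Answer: 1369/49 ≈ 27.939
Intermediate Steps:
V = -1 (V = 2 - ½*6 = 2 - 3 = -1)
T = 5
q(J) = 1/(5 - 3/J)
(5 + q(-1 + 3))² = (5 + (-1 + 3)/(-3 + 5*(-1 + 3)))² = (5 + 2/(-3 + 5*2))² = (5 + 2/(-3 + 10))² = (5 + 2/7)² = (37/7)² = 1369/49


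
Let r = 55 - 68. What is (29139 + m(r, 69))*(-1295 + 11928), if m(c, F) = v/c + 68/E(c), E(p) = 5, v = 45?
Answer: 20146281302/65 ≈ 3.0994e+8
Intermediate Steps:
r = -13
m(c, F) = 68/5 + 45/c (m(c, F) = 45/c + 68/5 = 68/5 + 45/c)
(29139 + m(r, 69))*(-1295 + 11928) = (29139 + (68/5 + 45/(-13)))*(-1295 + 11928) = (29139 + (68/5 + 45*(-1/13)))*10633 = (29139 + (68/5 - 45/13))*10633 = (29139 + 659/65)*10633 = (1894694/65)*10633 = 20146281302/65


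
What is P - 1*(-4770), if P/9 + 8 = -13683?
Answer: -118449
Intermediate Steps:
P = -123219 (P = -72 + 9*(-13683) = -72 - 123147 = -123219)
P - 1*(-4770) = -123219 - 1*(-4770) = -123219 + 4770 = -118449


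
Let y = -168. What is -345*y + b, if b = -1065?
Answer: 56895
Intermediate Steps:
-345*y + b = -345*(-168) - 1065 = 57960 - 1065 = 56895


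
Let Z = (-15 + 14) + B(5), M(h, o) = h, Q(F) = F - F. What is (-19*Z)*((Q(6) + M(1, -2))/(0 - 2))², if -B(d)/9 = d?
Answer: 437/2 ≈ 218.50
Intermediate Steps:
B(d) = -9*d
Q(F) = 0
Z = -46 (Z = (-15 + 14) - 9*5 = -1 - 45 = -46)
(-19*Z)*((Q(6) + M(1, -2))/(0 - 2))² = (-19*(-46))*((0 + 1)/(0 - 2))² = 874*(1/(-2))² = 874*(1*(-½))² = 874*(-½)² = 874*(¼) = 437/2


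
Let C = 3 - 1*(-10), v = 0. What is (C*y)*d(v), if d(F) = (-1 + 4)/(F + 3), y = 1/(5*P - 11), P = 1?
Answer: -13/6 ≈ -2.1667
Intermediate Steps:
y = -⅙ (y = 1/(5*1 - 11) = 1/(5 - 11) = 1/(-6) = -⅙ ≈ -0.16667)
d(F) = 3/(3 + F)
C = 13 (C = 3 + 10 = 13)
(C*y)*d(v) = (13*(-⅙))*(3/(3 + 0)) = -13/(2*3) = -13/6*1 = -13/6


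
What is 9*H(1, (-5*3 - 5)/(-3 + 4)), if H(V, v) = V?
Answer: 9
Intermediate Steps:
9*H(1, (-5*3 - 5)/(-3 + 4)) = 9*1 = 9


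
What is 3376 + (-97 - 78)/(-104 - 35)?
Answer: 469439/139 ≈ 3377.3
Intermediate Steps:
3376 + (-97 - 78)/(-104 - 35) = 3376 - 175/(-139) = 3376 - 175*(-1/139) = 3376 + 175/139 = 469439/139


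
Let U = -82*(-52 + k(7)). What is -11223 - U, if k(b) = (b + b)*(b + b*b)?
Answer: 48801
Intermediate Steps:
k(b) = 2*b*(b + b²) (k(b) = (2*b)*(b + b²) = 2*b*(b + b²))
U = -60024 (U = -82*(-52 + 2*7²*(1 + 7)) = -82*(-52 + 2*49*8) = -82*(-52 + 784) = -82*732 = -60024)
-11223 - U = -11223 - 1*(-60024) = -11223 + 60024 = 48801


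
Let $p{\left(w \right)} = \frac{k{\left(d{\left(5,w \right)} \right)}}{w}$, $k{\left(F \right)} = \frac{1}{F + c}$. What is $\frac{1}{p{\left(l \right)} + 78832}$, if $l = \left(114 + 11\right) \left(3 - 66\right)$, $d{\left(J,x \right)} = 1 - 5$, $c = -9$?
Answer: $\frac{102375}{8070426001} \approx 1.2685 \cdot 10^{-5}$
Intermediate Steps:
$d{\left(J,x \right)} = -4$ ($d{\left(J,x \right)} = 1 - 5 = -4$)
$k{\left(F \right)} = \frac{1}{-9 + F}$ ($k{\left(F \right)} = \frac{1}{F - 9} = \frac{1}{-9 + F}$)
$l = -7875$ ($l = 125 \left(-63\right) = -7875$)
$p{\left(w \right)} = - \frac{1}{13 w}$ ($p{\left(w \right)} = \frac{1}{\left(-9 - 4\right) w} = \frac{1}{\left(-13\right) w} = - \frac{1}{13 w}$)
$\frac{1}{p{\left(l \right)} + 78832} = \frac{1}{- \frac{1}{13 \left(-7875\right)} + 78832} = \frac{1}{\left(- \frac{1}{13}\right) \left(- \frac{1}{7875}\right) + 78832} = \frac{1}{\frac{1}{102375} + 78832} = \frac{1}{\frac{8070426001}{102375}} = \frac{102375}{8070426001}$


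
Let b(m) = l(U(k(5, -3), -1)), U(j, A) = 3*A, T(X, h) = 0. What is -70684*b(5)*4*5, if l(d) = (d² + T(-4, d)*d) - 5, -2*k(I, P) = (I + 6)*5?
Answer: -5654720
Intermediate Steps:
k(I, P) = -15 - 5*I/2 (k(I, P) = -(I + 6)*5/2 = -(6 + I)*5/2 = -(30 + 5*I)/2 = -15 - 5*I/2)
l(d) = -5 + d² (l(d) = (d² + 0*d) - 5 = (d² + 0) - 5 = d² - 5 = -5 + d²)
b(m) = 4 (b(m) = -5 + (3*(-1))² = -5 + (-3)² = -5 + 9 = 4)
-70684*b(5)*4*5 = -70684*4*4*5 = -1130944*5 = -70684*80 = -5654720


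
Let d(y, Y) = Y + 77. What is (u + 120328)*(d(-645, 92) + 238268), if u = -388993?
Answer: -64059676605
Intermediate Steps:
d(y, Y) = 77 + Y
(u + 120328)*(d(-645, 92) + 238268) = (-388993 + 120328)*((77 + 92) + 238268) = -268665*(169 + 238268) = -268665*238437 = -64059676605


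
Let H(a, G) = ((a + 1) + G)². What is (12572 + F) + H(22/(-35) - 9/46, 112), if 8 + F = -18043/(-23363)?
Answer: 1522954298914567/60559232300 ≈ 25148.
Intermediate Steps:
F = -168861/23363 (F = -8 - 18043/(-23363) = -8 - 18043*(-1/23363) = -8 + 18043/23363 = -168861/23363 ≈ -7.2277)
H(a, G) = (1 + G + a)² (H(a, G) = ((1 + a) + G)² = (1 + G + a)²)
(12572 + F) + H(22/(-35) - 9/46, 112) = (12572 - 168861/23363) + (1 + 112 + (22/(-35) - 9/46))² = 293550775/23363 + (1 + 112 + (22*(-1/35) - 9*1/46))² = 293550775/23363 + (1 + 112 + (-22/35 - 9/46))² = 293550775/23363 + (1 + 112 - 1327/1610)² = 293550775/23363 + (180603/1610)² = 293550775/23363 + 32617443609/2592100 = 1522954298914567/60559232300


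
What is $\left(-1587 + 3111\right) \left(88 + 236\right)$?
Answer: $493776$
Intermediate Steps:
$\left(-1587 + 3111\right) \left(88 + 236\right) = 1524 \cdot 324 = 493776$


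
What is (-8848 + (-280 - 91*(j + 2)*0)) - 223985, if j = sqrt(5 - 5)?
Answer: -233113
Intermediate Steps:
j = 0 (j = sqrt(0) = 0)
(-8848 + (-280 - 91*(j + 2)*0)) - 223985 = (-8848 + (-280 - 91*(0 + 2)*0)) - 223985 = (-8848 + (-280 - 182*0)) - 223985 = (-8848 + (-280 - 91*0)) - 223985 = (-8848 + (-280 + 0)) - 223985 = (-8848 - 280) - 223985 = -9128 - 223985 = -233113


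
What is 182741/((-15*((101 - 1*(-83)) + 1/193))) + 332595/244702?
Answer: -8453226325601/130351531890 ≈ -64.849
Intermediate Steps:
182741/((-15*((101 - 1*(-83)) + 1/193))) + 332595/244702 = 182741/((-15*((101 + 83) + 1/193))) + 332595*(1/244702) = 182741/((-15*(184 + 1/193))) + 332595/244702 = 182741/((-15*35513/193)) + 332595/244702 = 182741/(-532695/193) + 332595/244702 = 182741*(-193/532695) + 332595/244702 = -35269013/532695 + 332595/244702 = -8453226325601/130351531890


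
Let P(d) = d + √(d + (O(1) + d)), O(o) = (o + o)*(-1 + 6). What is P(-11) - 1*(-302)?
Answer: 291 + 2*I*√3 ≈ 291.0 + 3.4641*I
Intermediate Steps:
O(o) = 10*o (O(o) = (2*o)*5 = 10*o)
P(d) = d + √(10 + 2*d) (P(d) = d + √(d + (10*1 + d)) = d + √(d + (10 + d)) = d + √(10 + 2*d))
P(-11) - 1*(-302) = (-11 + √(10 + 2*(-11))) - 1*(-302) = (-11 + √(10 - 22)) + 302 = (-11 + √(-12)) + 302 = (-11 + 2*I*√3) + 302 = 291 + 2*I*√3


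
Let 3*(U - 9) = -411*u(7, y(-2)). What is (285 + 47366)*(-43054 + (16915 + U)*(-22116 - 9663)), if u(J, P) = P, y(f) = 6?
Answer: -24385328345312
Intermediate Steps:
U = -813 (U = 9 + (-411*6)/3 = 9 + (⅓)*(-2466) = 9 - 822 = -813)
(285 + 47366)*(-43054 + (16915 + U)*(-22116 - 9663)) = (285 + 47366)*(-43054 + (16915 - 813)*(-22116 - 9663)) = 47651*(-43054 + 16102*(-31779)) = 47651*(-43054 - 511705458) = 47651*(-511748512) = -24385328345312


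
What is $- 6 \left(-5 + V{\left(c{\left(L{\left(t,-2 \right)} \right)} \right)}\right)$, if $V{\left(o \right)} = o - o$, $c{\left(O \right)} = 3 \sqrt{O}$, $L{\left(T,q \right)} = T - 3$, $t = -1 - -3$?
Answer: $30$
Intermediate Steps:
$t = 2$ ($t = -1 + 3 = 2$)
$L{\left(T,q \right)} = -3 + T$
$V{\left(o \right)} = 0$
$- 6 \left(-5 + V{\left(c{\left(L{\left(t,-2 \right)} \right)} \right)}\right) = - 6 \left(-5 + 0\right) = \left(-6\right) \left(-5\right) = 30$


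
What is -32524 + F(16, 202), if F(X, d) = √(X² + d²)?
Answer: -32524 + 2*√10265 ≈ -32321.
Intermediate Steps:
-32524 + F(16, 202) = -32524 + √(16² + 202²) = -32524 + √(256 + 40804) = -32524 + √41060 = -32524 + 2*√10265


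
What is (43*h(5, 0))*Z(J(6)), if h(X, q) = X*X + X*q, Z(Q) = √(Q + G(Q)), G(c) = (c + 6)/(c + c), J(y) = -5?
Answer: 215*I*√510/2 ≈ 2427.7*I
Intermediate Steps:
G(c) = (6 + c)/(2*c) (G(c) = (6 + c)/((2*c)) = (6 + c)*(1/(2*c)) = (6 + c)/(2*c))
Z(Q) = √(Q + (6 + Q)/(2*Q))
h(X, q) = X² + X*q
(43*h(5, 0))*Z(J(6)) = (43*(5*(5 + 0)))*(√(2 + 4*(-5) + 12/(-5))/2) = (43*(5*5))*(√(2 - 20 + 12*(-⅕))/2) = (43*25)*(√(2 - 20 - 12/5)/2) = 1075*(√(-102/5)/2) = 1075*((I*√510/5)/2) = 1075*(I*√510/10) = 215*I*√510/2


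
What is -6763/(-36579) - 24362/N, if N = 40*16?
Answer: -443404639/11705280 ≈ -37.881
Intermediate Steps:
N = 640
-6763/(-36579) - 24362/N = -6763/(-36579) - 24362/640 = -6763*(-1/36579) - 24362*1/640 = 6763/36579 - 12181/320 = -443404639/11705280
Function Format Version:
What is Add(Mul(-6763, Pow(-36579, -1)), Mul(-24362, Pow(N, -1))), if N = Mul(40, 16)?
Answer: Rational(-443404639, 11705280) ≈ -37.881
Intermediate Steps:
N = 640
Add(Mul(-6763, Pow(-36579, -1)), Mul(-24362, Pow(N, -1))) = Add(Mul(-6763, Pow(-36579, -1)), Mul(-24362, Pow(640, -1))) = Add(Mul(-6763, Rational(-1, 36579)), Mul(-24362, Rational(1, 640))) = Add(Rational(6763, 36579), Rational(-12181, 320)) = Rational(-443404639, 11705280)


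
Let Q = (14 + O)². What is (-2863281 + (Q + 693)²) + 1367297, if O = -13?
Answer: -1014348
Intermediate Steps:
Q = 1 (Q = (14 - 13)² = 1² = 1)
(-2863281 + (Q + 693)²) + 1367297 = (-2863281 + (1 + 693)²) + 1367297 = (-2863281 + 694²) + 1367297 = (-2863281 + 481636) + 1367297 = -2381645 + 1367297 = -1014348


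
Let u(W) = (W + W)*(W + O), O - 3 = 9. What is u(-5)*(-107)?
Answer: 7490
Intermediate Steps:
O = 12 (O = 3 + 9 = 12)
u(W) = 2*W*(12 + W) (u(W) = (W + W)*(W + 12) = (2*W)*(12 + W) = 2*W*(12 + W))
u(-5)*(-107) = (2*(-5)*(12 - 5))*(-107) = (2*(-5)*7)*(-107) = -70*(-107) = 7490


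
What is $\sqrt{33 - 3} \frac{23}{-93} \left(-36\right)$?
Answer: $\frac{276 \sqrt{30}}{31} \approx 48.765$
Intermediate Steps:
$\sqrt{33 - 3} \frac{23}{-93} \left(-36\right) = \sqrt{30} \cdot 23 \left(- \frac{1}{93}\right) \left(-36\right) = \sqrt{30} \left(- \frac{23}{93}\right) \left(-36\right) = - \frac{23 \sqrt{30}}{93} \left(-36\right) = \frac{276 \sqrt{30}}{31}$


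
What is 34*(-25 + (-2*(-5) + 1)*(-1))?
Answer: -1224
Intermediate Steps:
34*(-25 + (-2*(-5) + 1)*(-1)) = 34*(-25 + (10 + 1)*(-1)) = 34*(-25 + 11*(-1)) = 34*(-25 - 11) = 34*(-36) = -1224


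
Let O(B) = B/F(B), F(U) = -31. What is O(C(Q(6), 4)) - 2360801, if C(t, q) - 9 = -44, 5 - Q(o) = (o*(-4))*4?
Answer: -73184796/31 ≈ -2.3608e+6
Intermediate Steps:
Q(o) = 5 + 16*o (Q(o) = 5 - o*(-4)*4 = 5 - (-4*o)*4 = 5 - (-16)*o = 5 + 16*o)
C(t, q) = -35 (C(t, q) = 9 - 44 = -35)
O(B) = -B/31 (O(B) = B/(-31) = B*(-1/31) = -B/31)
O(C(Q(6), 4)) - 2360801 = -1/31*(-35) - 2360801 = 35/31 - 2360801 = -73184796/31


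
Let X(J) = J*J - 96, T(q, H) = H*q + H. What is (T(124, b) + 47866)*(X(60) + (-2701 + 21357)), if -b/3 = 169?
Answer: -343679440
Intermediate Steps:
b = -507 (b = -3*169 = -507)
T(q, H) = H + H*q
X(J) = -96 + J² (X(J) = J² - 96 = -96 + J²)
(T(124, b) + 47866)*(X(60) + (-2701 + 21357)) = (-507*(1 + 124) + 47866)*((-96 + 60²) + (-2701 + 21357)) = (-507*125 + 47866)*((-96 + 3600) + 18656) = (-63375 + 47866)*(3504 + 18656) = -15509*22160 = -343679440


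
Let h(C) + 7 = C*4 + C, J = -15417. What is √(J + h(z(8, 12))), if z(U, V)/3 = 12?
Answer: 2*I*√3811 ≈ 123.47*I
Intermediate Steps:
z(U, V) = 36 (z(U, V) = 3*12 = 36)
h(C) = -7 + 5*C (h(C) = -7 + (C*4 + C) = -7 + (4*C + C) = -7 + 5*C)
√(J + h(z(8, 12))) = √(-15417 + (-7 + 5*36)) = √(-15417 + (-7 + 180)) = √(-15417 + 173) = √(-15244) = 2*I*√3811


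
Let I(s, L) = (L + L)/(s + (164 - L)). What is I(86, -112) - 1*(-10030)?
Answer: 1815318/181 ≈ 10029.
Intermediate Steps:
I(s, L) = 2*L/(164 + s - L) (I(s, L) = (2*L)/(164 + s - L) = 2*L/(164 + s - L))
I(86, -112) - 1*(-10030) = 2*(-112)/(164 + 86 - 1*(-112)) - 1*(-10030) = 2*(-112)/(164 + 86 + 112) + 10030 = 2*(-112)/362 + 10030 = 2*(-112)*(1/362) + 10030 = -112/181 + 10030 = 1815318/181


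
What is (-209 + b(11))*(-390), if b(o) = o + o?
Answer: 72930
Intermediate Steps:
b(o) = 2*o
(-209 + b(11))*(-390) = (-209 + 2*11)*(-390) = (-209 + 22)*(-390) = -187*(-390) = 72930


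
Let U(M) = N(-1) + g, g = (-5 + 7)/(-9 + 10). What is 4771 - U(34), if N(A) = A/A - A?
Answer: 4767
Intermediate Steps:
N(A) = 1 - A
g = 2 (g = 2/1 = 2*1 = 2)
U(M) = 4 (U(M) = (1 - 1*(-1)) + 2 = (1 + 1) + 2 = 2 + 2 = 4)
4771 - U(34) = 4771 - 1*4 = 4771 - 4 = 4767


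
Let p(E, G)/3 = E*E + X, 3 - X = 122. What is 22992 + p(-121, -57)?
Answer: 66558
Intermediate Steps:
X = -119 (X = 3 - 1*122 = 3 - 122 = -119)
p(E, G) = -357 + 3*E**2 (p(E, G) = 3*(E*E - 119) = 3*(E**2 - 119) = 3*(-119 + E**2) = -357 + 3*E**2)
22992 + p(-121, -57) = 22992 + (-357 + 3*(-121)**2) = 22992 + (-357 + 3*14641) = 22992 + (-357 + 43923) = 22992 + 43566 = 66558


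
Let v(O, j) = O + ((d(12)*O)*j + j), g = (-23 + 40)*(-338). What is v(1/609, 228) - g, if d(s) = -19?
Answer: 3633835/609 ≈ 5966.9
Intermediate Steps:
g = -5746 (g = 17*(-338) = -5746)
v(O, j) = O + j - 19*O*j (v(O, j) = O + ((-19*O)*j + j) = O + (-19*O*j + j) = O + (j - 19*O*j) = O + j - 19*O*j)
v(1/609, 228) - g = (1/609 + 228 - 19*228/609) - 1*(-5746) = (1/609 + 228 - 19*1/609*228) + 5746 = (1/609 + 228 - 1444/203) + 5746 = 134521/609 + 5746 = 3633835/609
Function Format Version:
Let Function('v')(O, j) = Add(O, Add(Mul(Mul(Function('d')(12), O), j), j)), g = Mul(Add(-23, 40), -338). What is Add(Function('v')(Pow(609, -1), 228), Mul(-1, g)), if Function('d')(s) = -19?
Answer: Rational(3633835, 609) ≈ 5966.9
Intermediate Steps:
g = -5746 (g = Mul(17, -338) = -5746)
Function('v')(O, j) = Add(O, j, Mul(-19, O, j)) (Function('v')(O, j) = Add(O, Add(Mul(Mul(-19, O), j), j)) = Add(O, Add(Mul(-19, O, j), j)) = Add(O, Add(j, Mul(-19, O, j))) = Add(O, j, Mul(-19, O, j)))
Add(Function('v')(Pow(609, -1), 228), Mul(-1, g)) = Add(Add(Pow(609, -1), 228, Mul(-19, Pow(609, -1), 228)), Mul(-1, -5746)) = Add(Add(Rational(1, 609), 228, Mul(-19, Rational(1, 609), 228)), 5746) = Add(Add(Rational(1, 609), 228, Rational(-1444, 203)), 5746) = Add(Rational(134521, 609), 5746) = Rational(3633835, 609)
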